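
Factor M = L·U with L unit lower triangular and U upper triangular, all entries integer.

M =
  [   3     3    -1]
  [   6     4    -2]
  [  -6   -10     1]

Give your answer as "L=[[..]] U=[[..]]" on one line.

  row1 -= 2·row0 → [0,-2,0]
  row2 -= -2·row0 → [0,-4,-1]
  row2 -= 2·row1 → [0,0,-1]

L=[[1,0,0],[2,1,0],[-2,2,1]] U=[[3,3,-1],[0,-2,0],[0,0,-1]]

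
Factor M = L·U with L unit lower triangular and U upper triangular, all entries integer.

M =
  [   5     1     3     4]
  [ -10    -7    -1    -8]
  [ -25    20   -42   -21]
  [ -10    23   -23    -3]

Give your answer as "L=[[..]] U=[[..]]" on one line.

L=[[1,0,0,0],[-2,1,0,0],[-5,-5,1,0],[-2,-5,-4,1]] U=[[5,1,3,4],[0,-5,5,0],[0,0,-2,-1],[0,0,0,1]]

  r1 -= -2·r0 → [0,-5,5,0]
  r2 -= -5·r0 → [0,25,-27,-1]
  r3 -= -2·r0 → [0,25,-17,5]
  r2 -= -5·r1 → [0,0,-2,-1]
  r3 -= -5·r1 → [0,0,8,5]
  r3 -= -4·r2 → [0,0,0,1]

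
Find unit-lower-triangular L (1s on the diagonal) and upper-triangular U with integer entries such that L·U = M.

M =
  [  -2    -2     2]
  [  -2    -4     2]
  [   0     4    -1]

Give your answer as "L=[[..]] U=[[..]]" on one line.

  R1 -= 1·R0 → [0,-2,0]
  R2 -= 0·R0 → [0,4,-1]
  R2 -= -2·R1 → [0,0,-1]

L=[[1,0,0],[1,1,0],[0,-2,1]] U=[[-2,-2,2],[0,-2,0],[0,0,-1]]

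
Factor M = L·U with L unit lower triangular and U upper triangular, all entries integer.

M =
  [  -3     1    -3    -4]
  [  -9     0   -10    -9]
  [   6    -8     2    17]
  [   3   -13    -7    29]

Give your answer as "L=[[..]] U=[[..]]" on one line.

L=[[1,0,0,0],[3,1,0,0],[-2,2,1,0],[-1,4,3,1]] U=[[-3,1,-3,-4],[0,-3,-1,3],[0,0,-2,3],[0,0,0,4]]

  row1 -= 3·row0 → [0,-3,-1,3]
  row2 -= -2·row0 → [0,-6,-4,9]
  row3 -= -1·row0 → [0,-12,-10,25]
  row2 -= 2·row1 → [0,0,-2,3]
  row3 -= 4·row1 → [0,0,-6,13]
  row3 -= 3·row2 → [0,0,0,4]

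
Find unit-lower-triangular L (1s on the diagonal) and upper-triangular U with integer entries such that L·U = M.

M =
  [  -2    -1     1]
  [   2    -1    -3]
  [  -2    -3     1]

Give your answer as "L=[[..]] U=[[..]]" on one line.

  r1 -= -1·r0 → [0,-2,-2]
  r2 -= 1·r0 → [0,-2,0]
  r2 -= 1·r1 → [0,0,2]

L=[[1,0,0],[-1,1,0],[1,1,1]] U=[[-2,-1,1],[0,-2,-2],[0,0,2]]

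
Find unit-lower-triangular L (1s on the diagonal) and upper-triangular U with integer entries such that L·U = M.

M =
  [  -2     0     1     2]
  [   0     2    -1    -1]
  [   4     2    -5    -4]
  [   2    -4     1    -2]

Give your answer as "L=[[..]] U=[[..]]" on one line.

  R1 -= 0·R0 → [0,2,-1,-1]
  R2 -= -2·R0 → [0,2,-3,0]
  R3 -= -1·R0 → [0,-4,2,0]
  R2 -= 1·R1 → [0,0,-2,1]
  R3 -= -2·R1 → [0,0,0,-2]
  R3 -= 0·R2 → [0,0,0,-2]

L=[[1,0,0,0],[0,1,0,0],[-2,1,1,0],[-1,-2,0,1]] U=[[-2,0,1,2],[0,2,-1,-1],[0,0,-2,1],[0,0,0,-2]]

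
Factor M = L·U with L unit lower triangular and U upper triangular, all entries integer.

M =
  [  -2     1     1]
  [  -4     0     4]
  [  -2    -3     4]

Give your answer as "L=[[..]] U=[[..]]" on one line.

  R1 -= 2·R0 → [0,-2,2]
  R2 -= 1·R0 → [0,-4,3]
  R2 -= 2·R1 → [0,0,-1]

L=[[1,0,0],[2,1,0],[1,2,1]] U=[[-2,1,1],[0,-2,2],[0,0,-1]]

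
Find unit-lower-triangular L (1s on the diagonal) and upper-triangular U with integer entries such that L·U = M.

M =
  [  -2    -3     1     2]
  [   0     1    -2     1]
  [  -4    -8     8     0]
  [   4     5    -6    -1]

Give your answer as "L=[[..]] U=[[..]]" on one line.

L=[[1,0,0,0],[0,1,0,0],[2,-2,1,0],[-2,-1,-3,1]] U=[[-2,-3,1,2],[0,1,-2,1],[0,0,2,-2],[0,0,0,-2]]

  R1 -= 0·R0 → [0,1,-2,1]
  R2 -= 2·R0 → [0,-2,6,-4]
  R3 -= -2·R0 → [0,-1,-4,3]
  R2 -= -2·R1 → [0,0,2,-2]
  R3 -= -1·R1 → [0,0,-6,4]
  R3 -= -3·R2 → [0,0,0,-2]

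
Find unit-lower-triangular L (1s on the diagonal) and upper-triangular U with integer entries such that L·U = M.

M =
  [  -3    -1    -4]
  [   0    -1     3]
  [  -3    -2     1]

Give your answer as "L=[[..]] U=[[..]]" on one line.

L=[[1,0,0],[0,1,0],[1,1,1]] U=[[-3,-1,-4],[0,-1,3],[0,0,2]]

  r1 -= 0·r0 → [0,-1,3]
  r2 -= 1·r0 → [0,-1,5]
  r2 -= 1·r1 → [0,0,2]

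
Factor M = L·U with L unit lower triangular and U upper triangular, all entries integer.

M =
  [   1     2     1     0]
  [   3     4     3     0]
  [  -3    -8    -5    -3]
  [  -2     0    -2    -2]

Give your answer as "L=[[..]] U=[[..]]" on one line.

  R1 -= 3·R0 → [0,-2,0,0]
  R2 -= -3·R0 → [0,-2,-2,-3]
  R3 -= -2·R0 → [0,4,0,-2]
  R2 -= 1·R1 → [0,0,-2,-3]
  R3 -= -2·R1 → [0,0,0,-2]
  R3 -= 0·R2 → [0,0,0,-2]

L=[[1,0,0,0],[3,1,0,0],[-3,1,1,0],[-2,-2,0,1]] U=[[1,2,1,0],[0,-2,0,0],[0,0,-2,-3],[0,0,0,-2]]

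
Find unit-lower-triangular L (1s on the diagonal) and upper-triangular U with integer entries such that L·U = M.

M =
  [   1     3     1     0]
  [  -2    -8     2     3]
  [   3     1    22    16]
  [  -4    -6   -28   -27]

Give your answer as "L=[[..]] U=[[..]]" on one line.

  R1 -= -2·R0 → [0,-2,4,3]
  R2 -= 3·R0 → [0,-8,19,16]
  R3 -= -4·R0 → [0,6,-24,-27]
  R2 -= 4·R1 → [0,0,3,4]
  R3 -= -3·R1 → [0,0,-12,-18]
  R3 -= -4·R2 → [0,0,0,-2]

L=[[1,0,0,0],[-2,1,0,0],[3,4,1,0],[-4,-3,-4,1]] U=[[1,3,1,0],[0,-2,4,3],[0,0,3,4],[0,0,0,-2]]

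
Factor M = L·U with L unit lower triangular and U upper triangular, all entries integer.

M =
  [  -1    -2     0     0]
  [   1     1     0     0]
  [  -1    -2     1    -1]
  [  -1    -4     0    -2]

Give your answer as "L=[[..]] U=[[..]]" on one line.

L=[[1,0,0,0],[-1,1,0,0],[1,0,1,0],[1,2,0,1]] U=[[-1,-2,0,0],[0,-1,0,0],[0,0,1,-1],[0,0,0,-2]]

  r1 -= -1·r0 → [0,-1,0,0]
  r2 -= 1·r0 → [0,0,1,-1]
  r3 -= 1·r0 → [0,-2,0,-2]
  r2 -= 0·r1 → [0,0,1,-1]
  r3 -= 2·r1 → [0,0,0,-2]
  r3 -= 0·r2 → [0,0,0,-2]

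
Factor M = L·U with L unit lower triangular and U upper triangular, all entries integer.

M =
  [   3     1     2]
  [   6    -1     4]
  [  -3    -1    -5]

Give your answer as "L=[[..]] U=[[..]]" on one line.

  R1 -= 2·R0 → [0,-3,0]
  R2 -= -1·R0 → [0,0,-3]
  R2 -= 0·R1 → [0,0,-3]

L=[[1,0,0],[2,1,0],[-1,0,1]] U=[[3,1,2],[0,-3,0],[0,0,-3]]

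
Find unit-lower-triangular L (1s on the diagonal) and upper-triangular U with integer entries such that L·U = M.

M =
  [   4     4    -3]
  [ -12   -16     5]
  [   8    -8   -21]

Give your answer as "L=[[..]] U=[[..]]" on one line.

  r1 -= -3·r0 → [0,-4,-4]
  r2 -= 2·r0 → [0,-16,-15]
  r2 -= 4·r1 → [0,0,1]

L=[[1,0,0],[-3,1,0],[2,4,1]] U=[[4,4,-3],[0,-4,-4],[0,0,1]]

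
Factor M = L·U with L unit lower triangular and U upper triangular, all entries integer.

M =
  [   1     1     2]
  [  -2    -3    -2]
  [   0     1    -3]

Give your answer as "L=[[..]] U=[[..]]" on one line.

L=[[1,0,0],[-2,1,0],[0,-1,1]] U=[[1,1,2],[0,-1,2],[0,0,-1]]

  r1 -= -2·r0 → [0,-1,2]
  r2 -= 0·r0 → [0,1,-3]
  r2 -= -1·r1 → [0,0,-1]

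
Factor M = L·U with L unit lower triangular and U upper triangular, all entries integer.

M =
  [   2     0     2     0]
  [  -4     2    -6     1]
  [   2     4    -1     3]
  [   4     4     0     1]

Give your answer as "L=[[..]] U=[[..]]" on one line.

  R1 -= -2·R0 → [0,2,-2,1]
  R2 -= 1·R0 → [0,4,-3,3]
  R3 -= 2·R0 → [0,4,-4,1]
  R2 -= 2·R1 → [0,0,1,1]
  R3 -= 2·R1 → [0,0,0,-1]
  R3 -= 0·R2 → [0,0,0,-1]

L=[[1,0,0,0],[-2,1,0,0],[1,2,1,0],[2,2,0,1]] U=[[2,0,2,0],[0,2,-2,1],[0,0,1,1],[0,0,0,-1]]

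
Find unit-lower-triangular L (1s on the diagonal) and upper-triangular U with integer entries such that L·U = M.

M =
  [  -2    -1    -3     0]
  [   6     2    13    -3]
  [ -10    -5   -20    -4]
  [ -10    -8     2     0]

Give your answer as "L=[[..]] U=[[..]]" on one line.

L=[[1,0,0,0],[-3,1,0,0],[5,0,1,0],[5,3,-1,1]] U=[[-2,-1,-3,0],[0,-1,4,-3],[0,0,-5,-4],[0,0,0,5]]

  row1 -= -3·row0 → [0,-1,4,-3]
  row2 -= 5·row0 → [0,0,-5,-4]
  row3 -= 5·row0 → [0,-3,17,0]
  row2 -= 0·row1 → [0,0,-5,-4]
  row3 -= 3·row1 → [0,0,5,9]
  row3 -= -1·row2 → [0,0,0,5]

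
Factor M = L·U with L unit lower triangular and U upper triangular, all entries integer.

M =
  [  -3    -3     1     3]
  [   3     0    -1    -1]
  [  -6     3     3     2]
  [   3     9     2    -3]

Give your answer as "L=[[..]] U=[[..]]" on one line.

L=[[1,0,0,0],[-1,1,0,0],[2,-3,1,0],[-1,-2,3,1]] U=[[-3,-3,1,3],[0,-3,0,2],[0,0,1,2],[0,0,0,-2]]

  row1 -= -1·row0 → [0,-3,0,2]
  row2 -= 2·row0 → [0,9,1,-4]
  row3 -= -1·row0 → [0,6,3,0]
  row2 -= -3·row1 → [0,0,1,2]
  row3 -= -2·row1 → [0,0,3,4]
  row3 -= 3·row2 → [0,0,0,-2]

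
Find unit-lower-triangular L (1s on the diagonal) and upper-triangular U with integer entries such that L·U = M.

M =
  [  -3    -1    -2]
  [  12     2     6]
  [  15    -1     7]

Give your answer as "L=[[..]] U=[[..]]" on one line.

  R1 -= -4·R0 → [0,-2,-2]
  R2 -= -5·R0 → [0,-6,-3]
  R2 -= 3·R1 → [0,0,3]

L=[[1,0,0],[-4,1,0],[-5,3,1]] U=[[-3,-1,-2],[0,-2,-2],[0,0,3]]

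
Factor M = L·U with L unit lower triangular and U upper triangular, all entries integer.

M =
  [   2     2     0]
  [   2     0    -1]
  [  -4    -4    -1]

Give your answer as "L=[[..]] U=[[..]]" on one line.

  r1 -= 1·r0 → [0,-2,-1]
  r2 -= -2·r0 → [0,0,-1]
  r2 -= 0·r1 → [0,0,-1]

L=[[1,0,0],[1,1,0],[-2,0,1]] U=[[2,2,0],[0,-2,-1],[0,0,-1]]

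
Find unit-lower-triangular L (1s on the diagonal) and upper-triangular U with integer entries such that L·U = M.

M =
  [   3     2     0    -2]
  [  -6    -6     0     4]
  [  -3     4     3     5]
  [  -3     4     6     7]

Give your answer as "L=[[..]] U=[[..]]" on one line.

L=[[1,0,0,0],[-2,1,0,0],[-1,-3,1,0],[-1,-3,2,1]] U=[[3,2,0,-2],[0,-2,0,0],[0,0,3,3],[0,0,0,-1]]

  r1 -= -2·r0 → [0,-2,0,0]
  r2 -= -1·r0 → [0,6,3,3]
  r3 -= -1·r0 → [0,6,6,5]
  r2 -= -3·r1 → [0,0,3,3]
  r3 -= -3·r1 → [0,0,6,5]
  r3 -= 2·r2 → [0,0,0,-1]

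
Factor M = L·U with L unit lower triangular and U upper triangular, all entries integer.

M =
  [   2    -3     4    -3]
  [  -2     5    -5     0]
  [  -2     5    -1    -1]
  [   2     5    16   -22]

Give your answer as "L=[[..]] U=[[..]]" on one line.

L=[[1,0,0,0],[-1,1,0,0],[-1,1,1,0],[1,4,4,1]] U=[[2,-3,4,-3],[0,2,-1,-3],[0,0,4,-1],[0,0,0,-3]]

  row1 -= -1·row0 → [0,2,-1,-3]
  row2 -= -1·row0 → [0,2,3,-4]
  row3 -= 1·row0 → [0,8,12,-19]
  row2 -= 1·row1 → [0,0,4,-1]
  row3 -= 4·row1 → [0,0,16,-7]
  row3 -= 4·row2 → [0,0,0,-3]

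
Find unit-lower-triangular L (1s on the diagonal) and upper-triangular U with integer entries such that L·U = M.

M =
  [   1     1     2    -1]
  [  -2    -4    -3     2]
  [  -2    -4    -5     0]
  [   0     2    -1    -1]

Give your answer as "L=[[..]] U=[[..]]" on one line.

L=[[1,0,0,0],[-2,1,0,0],[-2,1,1,0],[0,-1,0,1]] U=[[1,1,2,-1],[0,-2,1,0],[0,0,-2,-2],[0,0,0,-1]]

  R1 -= -2·R0 → [0,-2,1,0]
  R2 -= -2·R0 → [0,-2,-1,-2]
  R3 -= 0·R0 → [0,2,-1,-1]
  R2 -= 1·R1 → [0,0,-2,-2]
  R3 -= -1·R1 → [0,0,0,-1]
  R3 -= 0·R2 → [0,0,0,-1]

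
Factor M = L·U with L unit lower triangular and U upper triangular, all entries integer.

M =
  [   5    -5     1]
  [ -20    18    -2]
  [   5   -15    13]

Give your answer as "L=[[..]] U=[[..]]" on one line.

L=[[1,0,0],[-4,1,0],[1,5,1]] U=[[5,-5,1],[0,-2,2],[0,0,2]]

  r1 -= -4·r0 → [0,-2,2]
  r2 -= 1·r0 → [0,-10,12]
  r2 -= 5·r1 → [0,0,2]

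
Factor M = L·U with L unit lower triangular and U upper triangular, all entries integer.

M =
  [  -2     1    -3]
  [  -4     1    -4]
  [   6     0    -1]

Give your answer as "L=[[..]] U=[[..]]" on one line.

  r1 -= 2·r0 → [0,-1,2]
  r2 -= -3·r0 → [0,3,-10]
  r2 -= -3·r1 → [0,0,-4]

L=[[1,0,0],[2,1,0],[-3,-3,1]] U=[[-2,1,-3],[0,-1,2],[0,0,-4]]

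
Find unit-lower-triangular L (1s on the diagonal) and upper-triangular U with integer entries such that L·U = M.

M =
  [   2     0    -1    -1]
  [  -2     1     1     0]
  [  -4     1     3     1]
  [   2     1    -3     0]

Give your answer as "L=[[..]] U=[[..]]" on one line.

  R1 -= -1·R0 → [0,1,0,-1]
  R2 -= -2·R0 → [0,1,1,-1]
  R3 -= 1·R0 → [0,1,-2,1]
  R2 -= 1·R1 → [0,0,1,0]
  R3 -= 1·R1 → [0,0,-2,2]
  R3 -= -2·R2 → [0,0,0,2]

L=[[1,0,0,0],[-1,1,0,0],[-2,1,1,0],[1,1,-2,1]] U=[[2,0,-1,-1],[0,1,0,-1],[0,0,1,0],[0,0,0,2]]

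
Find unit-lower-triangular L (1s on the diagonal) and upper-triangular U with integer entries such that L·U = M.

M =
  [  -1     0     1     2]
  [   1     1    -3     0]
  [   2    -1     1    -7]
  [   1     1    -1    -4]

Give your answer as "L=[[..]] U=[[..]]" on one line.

L=[[1,0,0,0],[-1,1,0,0],[-2,-1,1,0],[-1,1,2,1]] U=[[-1,0,1,2],[0,1,-2,2],[0,0,1,-1],[0,0,0,-2]]

  R1 -= -1·R0 → [0,1,-2,2]
  R2 -= -2·R0 → [0,-1,3,-3]
  R3 -= -1·R0 → [0,1,0,-2]
  R2 -= -1·R1 → [0,0,1,-1]
  R3 -= 1·R1 → [0,0,2,-4]
  R3 -= 2·R2 → [0,0,0,-2]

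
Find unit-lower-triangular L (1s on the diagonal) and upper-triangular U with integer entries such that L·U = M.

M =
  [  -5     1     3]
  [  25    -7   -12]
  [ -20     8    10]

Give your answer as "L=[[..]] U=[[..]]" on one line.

L=[[1,0,0],[-5,1,0],[4,-2,1]] U=[[-5,1,3],[0,-2,3],[0,0,4]]

  row1 -= -5·row0 → [0,-2,3]
  row2 -= 4·row0 → [0,4,-2]
  row2 -= -2·row1 → [0,0,4]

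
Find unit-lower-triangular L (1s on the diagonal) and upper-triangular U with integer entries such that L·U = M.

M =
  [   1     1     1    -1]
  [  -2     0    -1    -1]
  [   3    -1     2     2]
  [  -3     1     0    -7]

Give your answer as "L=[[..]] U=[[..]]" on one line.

  R1 -= -2·R0 → [0,2,1,-3]
  R2 -= 3·R0 → [0,-4,-1,5]
  R3 -= -3·R0 → [0,4,3,-10]
  R2 -= -2·R1 → [0,0,1,-1]
  R3 -= 2·R1 → [0,0,1,-4]
  R3 -= 1·R2 → [0,0,0,-3]

L=[[1,0,0,0],[-2,1,0,0],[3,-2,1,0],[-3,2,1,1]] U=[[1,1,1,-1],[0,2,1,-3],[0,0,1,-1],[0,0,0,-3]]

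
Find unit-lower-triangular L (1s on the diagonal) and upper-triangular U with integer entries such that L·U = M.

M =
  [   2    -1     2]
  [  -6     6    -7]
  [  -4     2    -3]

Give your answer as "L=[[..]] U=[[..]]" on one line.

L=[[1,0,0],[-3,1,0],[-2,0,1]] U=[[2,-1,2],[0,3,-1],[0,0,1]]

  R1 -= -3·R0 → [0,3,-1]
  R2 -= -2·R0 → [0,0,1]
  R2 -= 0·R1 → [0,0,1]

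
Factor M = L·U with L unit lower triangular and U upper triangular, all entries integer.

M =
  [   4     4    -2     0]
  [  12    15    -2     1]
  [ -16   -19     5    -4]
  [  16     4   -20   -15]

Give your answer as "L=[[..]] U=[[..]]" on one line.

L=[[1,0,0,0],[3,1,0,0],[-4,-1,1,0],[4,-4,4,1]] U=[[4,4,-2,0],[0,3,4,1],[0,0,1,-3],[0,0,0,1]]

  row1 -= 3·row0 → [0,3,4,1]
  row2 -= -4·row0 → [0,-3,-3,-4]
  row3 -= 4·row0 → [0,-12,-12,-15]
  row2 -= -1·row1 → [0,0,1,-3]
  row3 -= -4·row1 → [0,0,4,-11]
  row3 -= 4·row2 → [0,0,0,1]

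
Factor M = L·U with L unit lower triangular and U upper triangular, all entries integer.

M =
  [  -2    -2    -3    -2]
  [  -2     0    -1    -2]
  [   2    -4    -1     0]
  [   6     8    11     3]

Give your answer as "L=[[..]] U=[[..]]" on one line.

  row1 -= 1·row0 → [0,2,2,0]
  row2 -= -1·row0 → [0,-6,-4,-2]
  row3 -= -3·row0 → [0,2,2,-3]
  row2 -= -3·row1 → [0,0,2,-2]
  row3 -= 1·row1 → [0,0,0,-3]
  row3 -= 0·row2 → [0,0,0,-3]

L=[[1,0,0,0],[1,1,0,0],[-1,-3,1,0],[-3,1,0,1]] U=[[-2,-2,-3,-2],[0,2,2,0],[0,0,2,-2],[0,0,0,-3]]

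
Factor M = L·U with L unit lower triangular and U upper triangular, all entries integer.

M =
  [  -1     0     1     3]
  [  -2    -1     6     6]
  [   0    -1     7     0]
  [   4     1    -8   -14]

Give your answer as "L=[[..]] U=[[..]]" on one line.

  row1 -= 2·row0 → [0,-1,4,0]
  row2 -= 0·row0 → [0,-1,7,0]
  row3 -= -4·row0 → [0,1,-4,-2]
  row2 -= 1·row1 → [0,0,3,0]
  row3 -= -1·row1 → [0,0,0,-2]
  row3 -= 0·row2 → [0,0,0,-2]

L=[[1,0,0,0],[2,1,0,0],[0,1,1,0],[-4,-1,0,1]] U=[[-1,0,1,3],[0,-1,4,0],[0,0,3,0],[0,0,0,-2]]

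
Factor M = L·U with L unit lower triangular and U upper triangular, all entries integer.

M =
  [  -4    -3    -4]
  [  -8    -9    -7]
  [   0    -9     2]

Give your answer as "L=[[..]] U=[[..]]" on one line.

L=[[1,0,0],[2,1,0],[0,3,1]] U=[[-4,-3,-4],[0,-3,1],[0,0,-1]]

  row1 -= 2·row0 → [0,-3,1]
  row2 -= 0·row0 → [0,-9,2]
  row2 -= 3·row1 → [0,0,-1]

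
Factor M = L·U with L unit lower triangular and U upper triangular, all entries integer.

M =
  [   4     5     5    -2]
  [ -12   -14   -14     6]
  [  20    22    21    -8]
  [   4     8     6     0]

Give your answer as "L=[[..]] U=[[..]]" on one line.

  row1 -= -3·row0 → [0,1,1,0]
  row2 -= 5·row0 → [0,-3,-4,2]
  row3 -= 1·row0 → [0,3,1,2]
  row2 -= -3·row1 → [0,0,-1,2]
  row3 -= 3·row1 → [0,0,-2,2]
  row3 -= 2·row2 → [0,0,0,-2]

L=[[1,0,0,0],[-3,1,0,0],[5,-3,1,0],[1,3,2,1]] U=[[4,5,5,-2],[0,1,1,0],[0,0,-1,2],[0,0,0,-2]]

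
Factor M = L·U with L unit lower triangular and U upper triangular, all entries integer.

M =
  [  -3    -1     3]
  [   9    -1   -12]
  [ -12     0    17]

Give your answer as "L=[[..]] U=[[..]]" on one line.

L=[[1,0,0],[-3,1,0],[4,-1,1]] U=[[-3,-1,3],[0,-4,-3],[0,0,2]]

  R1 -= -3·R0 → [0,-4,-3]
  R2 -= 4·R0 → [0,4,5]
  R2 -= -1·R1 → [0,0,2]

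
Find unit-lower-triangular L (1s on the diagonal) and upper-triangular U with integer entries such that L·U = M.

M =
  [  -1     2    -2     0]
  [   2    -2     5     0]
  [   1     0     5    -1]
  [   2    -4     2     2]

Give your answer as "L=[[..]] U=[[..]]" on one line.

L=[[1,0,0,0],[-2,1,0,0],[-1,1,1,0],[-2,0,-1,1]] U=[[-1,2,-2,0],[0,2,1,0],[0,0,2,-1],[0,0,0,1]]

  r1 -= -2·r0 → [0,2,1,0]
  r2 -= -1·r0 → [0,2,3,-1]
  r3 -= -2·r0 → [0,0,-2,2]
  r2 -= 1·r1 → [0,0,2,-1]
  r3 -= 0·r1 → [0,0,-2,2]
  r3 -= -1·r2 → [0,0,0,1]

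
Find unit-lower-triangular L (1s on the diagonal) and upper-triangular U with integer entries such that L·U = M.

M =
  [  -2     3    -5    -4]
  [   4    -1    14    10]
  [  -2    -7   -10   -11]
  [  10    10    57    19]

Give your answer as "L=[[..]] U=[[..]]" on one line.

L=[[1,0,0,0],[-2,1,0,0],[1,-2,1,0],[-5,5,4,1]] U=[[-2,3,-5,-4],[0,5,4,2],[0,0,3,-3],[0,0,0,1]]

  r1 -= -2·r0 → [0,5,4,2]
  r2 -= 1·r0 → [0,-10,-5,-7]
  r3 -= -5·r0 → [0,25,32,-1]
  r2 -= -2·r1 → [0,0,3,-3]
  r3 -= 5·r1 → [0,0,12,-11]
  r3 -= 4·r2 → [0,0,0,1]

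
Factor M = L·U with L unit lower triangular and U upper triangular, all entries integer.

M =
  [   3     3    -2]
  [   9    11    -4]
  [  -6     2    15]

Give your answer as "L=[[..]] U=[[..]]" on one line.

L=[[1,0,0],[3,1,0],[-2,4,1]] U=[[3,3,-2],[0,2,2],[0,0,3]]

  row1 -= 3·row0 → [0,2,2]
  row2 -= -2·row0 → [0,8,11]
  row2 -= 4·row1 → [0,0,3]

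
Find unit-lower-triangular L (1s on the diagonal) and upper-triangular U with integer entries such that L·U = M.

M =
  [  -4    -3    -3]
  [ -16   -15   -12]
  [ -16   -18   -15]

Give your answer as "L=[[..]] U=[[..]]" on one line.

L=[[1,0,0],[4,1,0],[4,2,1]] U=[[-4,-3,-3],[0,-3,0],[0,0,-3]]

  row1 -= 4·row0 → [0,-3,0]
  row2 -= 4·row0 → [0,-6,-3]
  row2 -= 2·row1 → [0,0,-3]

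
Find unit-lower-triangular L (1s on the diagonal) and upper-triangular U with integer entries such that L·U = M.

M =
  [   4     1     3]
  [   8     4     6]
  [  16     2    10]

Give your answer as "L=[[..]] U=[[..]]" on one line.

L=[[1,0,0],[2,1,0],[4,-1,1]] U=[[4,1,3],[0,2,0],[0,0,-2]]

  r1 -= 2·r0 → [0,2,0]
  r2 -= 4·r0 → [0,-2,-2]
  r2 -= -1·r1 → [0,0,-2]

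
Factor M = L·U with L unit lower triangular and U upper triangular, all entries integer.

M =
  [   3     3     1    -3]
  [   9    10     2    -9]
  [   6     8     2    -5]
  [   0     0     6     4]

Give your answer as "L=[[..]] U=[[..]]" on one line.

L=[[1,0,0,0],[3,1,0,0],[2,2,1,0],[0,0,3,1]] U=[[3,3,1,-3],[0,1,-1,0],[0,0,2,1],[0,0,0,1]]

  R1 -= 3·R0 → [0,1,-1,0]
  R2 -= 2·R0 → [0,2,0,1]
  R3 -= 0·R0 → [0,0,6,4]
  R2 -= 2·R1 → [0,0,2,1]
  R3 -= 0·R1 → [0,0,6,4]
  R3 -= 3·R2 → [0,0,0,1]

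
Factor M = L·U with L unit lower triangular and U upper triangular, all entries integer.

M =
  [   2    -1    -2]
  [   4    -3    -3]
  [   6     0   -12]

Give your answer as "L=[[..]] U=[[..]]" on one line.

  r1 -= 2·r0 → [0,-1,1]
  r2 -= 3·r0 → [0,3,-6]
  r2 -= -3·r1 → [0,0,-3]

L=[[1,0,0],[2,1,0],[3,-3,1]] U=[[2,-1,-2],[0,-1,1],[0,0,-3]]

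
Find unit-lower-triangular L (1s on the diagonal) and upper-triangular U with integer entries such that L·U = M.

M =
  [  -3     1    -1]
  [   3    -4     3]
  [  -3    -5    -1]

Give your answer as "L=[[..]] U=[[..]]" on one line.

L=[[1,0,0],[-1,1,0],[1,2,1]] U=[[-3,1,-1],[0,-3,2],[0,0,-4]]

  r1 -= -1·r0 → [0,-3,2]
  r2 -= 1·r0 → [0,-6,0]
  r2 -= 2·r1 → [0,0,-4]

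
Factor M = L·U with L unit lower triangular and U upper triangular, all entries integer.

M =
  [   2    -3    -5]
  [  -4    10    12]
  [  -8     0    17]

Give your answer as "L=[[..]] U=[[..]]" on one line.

  r1 -= -2·r0 → [0,4,2]
  r2 -= -4·r0 → [0,-12,-3]
  r2 -= -3·r1 → [0,0,3]

L=[[1,0,0],[-2,1,0],[-4,-3,1]] U=[[2,-3,-5],[0,4,2],[0,0,3]]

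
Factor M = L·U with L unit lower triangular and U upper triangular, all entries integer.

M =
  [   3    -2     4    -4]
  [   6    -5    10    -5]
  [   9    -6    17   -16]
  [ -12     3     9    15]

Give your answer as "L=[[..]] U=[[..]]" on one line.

  r1 -= 2·r0 → [0,-1,2,3]
  r2 -= 3·r0 → [0,0,5,-4]
  r3 -= -4·r0 → [0,-5,25,-1]
  r2 -= 0·r1 → [0,0,5,-4]
  r3 -= 5·r1 → [0,0,15,-16]
  r3 -= 3·r2 → [0,0,0,-4]

L=[[1,0,0,0],[2,1,0,0],[3,0,1,0],[-4,5,3,1]] U=[[3,-2,4,-4],[0,-1,2,3],[0,0,5,-4],[0,0,0,-4]]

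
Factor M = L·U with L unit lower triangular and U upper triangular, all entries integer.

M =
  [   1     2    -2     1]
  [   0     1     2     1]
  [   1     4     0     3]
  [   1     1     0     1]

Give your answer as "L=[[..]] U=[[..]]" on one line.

L=[[1,0,0,0],[0,1,0,0],[1,2,1,0],[1,-1,-2,1]] U=[[1,2,-2,1],[0,1,2,1],[0,0,-2,0],[0,0,0,1]]

  r1 -= 0·r0 → [0,1,2,1]
  r2 -= 1·r0 → [0,2,2,2]
  r3 -= 1·r0 → [0,-1,2,0]
  r2 -= 2·r1 → [0,0,-2,0]
  r3 -= -1·r1 → [0,0,4,1]
  r3 -= -2·r2 → [0,0,0,1]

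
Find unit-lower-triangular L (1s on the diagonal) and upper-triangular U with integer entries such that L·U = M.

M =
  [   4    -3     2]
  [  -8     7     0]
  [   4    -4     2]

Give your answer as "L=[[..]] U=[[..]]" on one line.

L=[[1,0,0],[-2,1,0],[1,-1,1]] U=[[4,-3,2],[0,1,4],[0,0,4]]

  r1 -= -2·r0 → [0,1,4]
  r2 -= 1·r0 → [0,-1,0]
  r2 -= -1·r1 → [0,0,4]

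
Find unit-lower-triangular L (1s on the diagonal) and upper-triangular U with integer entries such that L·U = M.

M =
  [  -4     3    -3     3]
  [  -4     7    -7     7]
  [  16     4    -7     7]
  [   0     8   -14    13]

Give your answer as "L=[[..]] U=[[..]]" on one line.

  r1 -= 1·r0 → [0,4,-4,4]
  r2 -= -4·r0 → [0,16,-19,19]
  r3 -= 0·r0 → [0,8,-14,13]
  r2 -= 4·r1 → [0,0,-3,3]
  r3 -= 2·r1 → [0,0,-6,5]
  r3 -= 2·r2 → [0,0,0,-1]

L=[[1,0,0,0],[1,1,0,0],[-4,4,1,0],[0,2,2,1]] U=[[-4,3,-3,3],[0,4,-4,4],[0,0,-3,3],[0,0,0,-1]]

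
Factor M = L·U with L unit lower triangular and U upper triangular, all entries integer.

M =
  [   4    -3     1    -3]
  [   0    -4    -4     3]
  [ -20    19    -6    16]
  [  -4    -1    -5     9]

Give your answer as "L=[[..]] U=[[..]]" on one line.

  r1 -= 0·r0 → [0,-4,-4,3]
  r2 -= -5·r0 → [0,4,-1,1]
  r3 -= -1·r0 → [0,-4,-4,6]
  r2 -= -1·r1 → [0,0,-5,4]
  r3 -= 1·r1 → [0,0,0,3]
  r3 -= 0·r2 → [0,0,0,3]

L=[[1,0,0,0],[0,1,0,0],[-5,-1,1,0],[-1,1,0,1]] U=[[4,-3,1,-3],[0,-4,-4,3],[0,0,-5,4],[0,0,0,3]]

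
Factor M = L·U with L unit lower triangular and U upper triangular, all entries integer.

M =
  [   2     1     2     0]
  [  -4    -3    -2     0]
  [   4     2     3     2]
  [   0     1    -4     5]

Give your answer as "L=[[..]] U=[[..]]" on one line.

  row1 -= -2·row0 → [0,-1,2,0]
  row2 -= 2·row0 → [0,0,-1,2]
  row3 -= 0·row0 → [0,1,-4,5]
  row2 -= 0·row1 → [0,0,-1,2]
  row3 -= -1·row1 → [0,0,-2,5]
  row3 -= 2·row2 → [0,0,0,1]

L=[[1,0,0,0],[-2,1,0,0],[2,0,1,0],[0,-1,2,1]] U=[[2,1,2,0],[0,-1,2,0],[0,0,-1,2],[0,0,0,1]]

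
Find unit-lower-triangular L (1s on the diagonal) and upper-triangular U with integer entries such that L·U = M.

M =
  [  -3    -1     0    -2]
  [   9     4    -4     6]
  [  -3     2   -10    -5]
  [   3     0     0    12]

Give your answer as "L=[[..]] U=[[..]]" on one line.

  row1 -= -3·row0 → [0,1,-4,0]
  row2 -= 1·row0 → [0,3,-10,-3]
  row3 -= -1·row0 → [0,-1,0,10]
  row2 -= 3·row1 → [0,0,2,-3]
  row3 -= -1·row1 → [0,0,-4,10]
  row3 -= -2·row2 → [0,0,0,4]

L=[[1,0,0,0],[-3,1,0,0],[1,3,1,0],[-1,-1,-2,1]] U=[[-3,-1,0,-2],[0,1,-4,0],[0,0,2,-3],[0,0,0,4]]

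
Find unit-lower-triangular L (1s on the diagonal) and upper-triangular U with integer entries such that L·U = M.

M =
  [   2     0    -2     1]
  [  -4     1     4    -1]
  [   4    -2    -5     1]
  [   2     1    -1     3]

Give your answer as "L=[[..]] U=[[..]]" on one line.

L=[[1,0,0,0],[-2,1,0,0],[2,-2,1,0],[1,1,-1,1]] U=[[2,0,-2,1],[0,1,0,1],[0,0,-1,1],[0,0,0,2]]

  R1 -= -2·R0 → [0,1,0,1]
  R2 -= 2·R0 → [0,-2,-1,-1]
  R3 -= 1·R0 → [0,1,1,2]
  R2 -= -2·R1 → [0,0,-1,1]
  R3 -= 1·R1 → [0,0,1,1]
  R3 -= -1·R2 → [0,0,0,2]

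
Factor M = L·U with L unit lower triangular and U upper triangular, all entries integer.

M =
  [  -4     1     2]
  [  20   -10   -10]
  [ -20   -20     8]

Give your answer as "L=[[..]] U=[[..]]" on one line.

  row1 -= -5·row0 → [0,-5,0]
  row2 -= 5·row0 → [0,-25,-2]
  row2 -= 5·row1 → [0,0,-2]

L=[[1,0,0],[-5,1,0],[5,5,1]] U=[[-4,1,2],[0,-5,0],[0,0,-2]]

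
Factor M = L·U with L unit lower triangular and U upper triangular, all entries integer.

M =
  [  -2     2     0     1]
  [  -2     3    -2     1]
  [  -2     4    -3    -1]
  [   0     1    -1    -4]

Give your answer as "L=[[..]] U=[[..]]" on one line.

  r1 -= 1·r0 → [0,1,-2,0]
  r2 -= 1·r0 → [0,2,-3,-2]
  r3 -= 0·r0 → [0,1,-1,-4]
  r2 -= 2·r1 → [0,0,1,-2]
  r3 -= 1·r1 → [0,0,1,-4]
  r3 -= 1·r2 → [0,0,0,-2]

L=[[1,0,0,0],[1,1,0,0],[1,2,1,0],[0,1,1,1]] U=[[-2,2,0,1],[0,1,-2,0],[0,0,1,-2],[0,0,0,-2]]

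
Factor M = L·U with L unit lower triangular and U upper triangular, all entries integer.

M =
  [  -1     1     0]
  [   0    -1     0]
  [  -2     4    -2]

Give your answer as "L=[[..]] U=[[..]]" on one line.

  R1 -= 0·R0 → [0,-1,0]
  R2 -= 2·R0 → [0,2,-2]
  R2 -= -2·R1 → [0,0,-2]

L=[[1,0,0],[0,1,0],[2,-2,1]] U=[[-1,1,0],[0,-1,0],[0,0,-2]]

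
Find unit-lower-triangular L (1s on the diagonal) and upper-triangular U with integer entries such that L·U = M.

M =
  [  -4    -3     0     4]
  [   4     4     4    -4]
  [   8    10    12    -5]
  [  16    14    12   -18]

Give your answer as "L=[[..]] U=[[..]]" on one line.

  r1 -= -1·r0 → [0,1,4,0]
  r2 -= -2·r0 → [0,4,12,3]
  r3 -= -4·r0 → [0,2,12,-2]
  r2 -= 4·r1 → [0,0,-4,3]
  r3 -= 2·r1 → [0,0,4,-2]
  r3 -= -1·r2 → [0,0,0,1]

L=[[1,0,0,0],[-1,1,0,0],[-2,4,1,0],[-4,2,-1,1]] U=[[-4,-3,0,4],[0,1,4,0],[0,0,-4,3],[0,0,0,1]]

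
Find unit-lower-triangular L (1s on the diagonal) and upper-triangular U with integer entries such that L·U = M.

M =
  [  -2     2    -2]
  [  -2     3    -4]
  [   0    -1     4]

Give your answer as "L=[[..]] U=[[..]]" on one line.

  row1 -= 1·row0 → [0,1,-2]
  row2 -= 0·row0 → [0,-1,4]
  row2 -= -1·row1 → [0,0,2]

L=[[1,0,0],[1,1,0],[0,-1,1]] U=[[-2,2,-2],[0,1,-2],[0,0,2]]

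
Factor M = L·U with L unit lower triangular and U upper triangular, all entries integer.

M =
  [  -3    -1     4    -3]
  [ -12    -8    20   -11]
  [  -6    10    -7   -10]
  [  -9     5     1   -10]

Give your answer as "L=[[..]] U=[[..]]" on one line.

  R1 -= 4·R0 → [0,-4,4,1]
  R2 -= 2·R0 → [0,12,-15,-4]
  R3 -= 3·R0 → [0,8,-11,-1]
  R2 -= -3·R1 → [0,0,-3,-1]
  R3 -= -2·R1 → [0,0,-3,1]
  R3 -= 1·R2 → [0,0,0,2]

L=[[1,0,0,0],[4,1,0,0],[2,-3,1,0],[3,-2,1,1]] U=[[-3,-1,4,-3],[0,-4,4,1],[0,0,-3,-1],[0,0,0,2]]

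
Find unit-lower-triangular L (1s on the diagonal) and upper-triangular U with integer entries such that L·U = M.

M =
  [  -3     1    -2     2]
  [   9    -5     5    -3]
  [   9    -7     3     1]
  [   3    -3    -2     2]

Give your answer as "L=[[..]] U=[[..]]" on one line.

L=[[1,0,0,0],[-3,1,0,0],[-3,2,1,0],[-1,1,3,1]] U=[[-3,1,-2,2],[0,-2,-1,3],[0,0,-1,1],[0,0,0,-2]]

  row1 -= -3·row0 → [0,-2,-1,3]
  row2 -= -3·row0 → [0,-4,-3,7]
  row3 -= -1·row0 → [0,-2,-4,4]
  row2 -= 2·row1 → [0,0,-1,1]
  row3 -= 1·row1 → [0,0,-3,1]
  row3 -= 3·row2 → [0,0,0,-2]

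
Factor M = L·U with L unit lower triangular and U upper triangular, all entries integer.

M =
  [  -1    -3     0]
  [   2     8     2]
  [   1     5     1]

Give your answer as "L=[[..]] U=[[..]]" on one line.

L=[[1,0,0],[-2,1,0],[-1,1,1]] U=[[-1,-3,0],[0,2,2],[0,0,-1]]

  row1 -= -2·row0 → [0,2,2]
  row2 -= -1·row0 → [0,2,1]
  row2 -= 1·row1 → [0,0,-1]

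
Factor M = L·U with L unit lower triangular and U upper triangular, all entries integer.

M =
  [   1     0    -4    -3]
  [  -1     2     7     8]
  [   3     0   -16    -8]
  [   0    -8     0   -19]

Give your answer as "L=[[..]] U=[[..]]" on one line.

L=[[1,0,0,0],[-1,1,0,0],[3,0,1,0],[0,-4,-3,1]] U=[[1,0,-4,-3],[0,2,3,5],[0,0,-4,1],[0,0,0,4]]

  row1 -= -1·row0 → [0,2,3,5]
  row2 -= 3·row0 → [0,0,-4,1]
  row3 -= 0·row0 → [0,-8,0,-19]
  row2 -= 0·row1 → [0,0,-4,1]
  row3 -= -4·row1 → [0,0,12,1]
  row3 -= -3·row2 → [0,0,0,4]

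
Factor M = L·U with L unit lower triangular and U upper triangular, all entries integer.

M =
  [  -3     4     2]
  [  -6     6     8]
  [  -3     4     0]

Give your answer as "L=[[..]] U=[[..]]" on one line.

L=[[1,0,0],[2,1,0],[1,0,1]] U=[[-3,4,2],[0,-2,4],[0,0,-2]]

  row1 -= 2·row0 → [0,-2,4]
  row2 -= 1·row0 → [0,0,-2]
  row2 -= 0·row1 → [0,0,-2]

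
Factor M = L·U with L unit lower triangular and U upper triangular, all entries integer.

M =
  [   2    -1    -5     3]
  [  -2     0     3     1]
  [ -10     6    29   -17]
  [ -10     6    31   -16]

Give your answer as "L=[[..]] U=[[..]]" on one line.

L=[[1,0,0,0],[-1,1,0,0],[-5,-1,1,0],[-5,-1,2,1]] U=[[2,-1,-5,3],[0,-1,-2,4],[0,0,2,2],[0,0,0,-1]]

  r1 -= -1·r0 → [0,-1,-2,4]
  r2 -= -5·r0 → [0,1,4,-2]
  r3 -= -5·r0 → [0,1,6,-1]
  r2 -= -1·r1 → [0,0,2,2]
  r3 -= -1·r1 → [0,0,4,3]
  r3 -= 2·r2 → [0,0,0,-1]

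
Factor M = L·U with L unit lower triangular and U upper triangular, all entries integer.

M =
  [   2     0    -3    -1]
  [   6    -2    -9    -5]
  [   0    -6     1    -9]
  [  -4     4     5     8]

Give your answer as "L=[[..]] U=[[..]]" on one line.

  row1 -= 3·row0 → [0,-2,0,-2]
  row2 -= 0·row0 → [0,-6,1,-9]
  row3 -= -2·row0 → [0,4,-1,6]
  row2 -= 3·row1 → [0,0,1,-3]
  row3 -= -2·row1 → [0,0,-1,2]
  row3 -= -1·row2 → [0,0,0,-1]

L=[[1,0,0,0],[3,1,0,0],[0,3,1,0],[-2,-2,-1,1]] U=[[2,0,-3,-1],[0,-2,0,-2],[0,0,1,-3],[0,0,0,-1]]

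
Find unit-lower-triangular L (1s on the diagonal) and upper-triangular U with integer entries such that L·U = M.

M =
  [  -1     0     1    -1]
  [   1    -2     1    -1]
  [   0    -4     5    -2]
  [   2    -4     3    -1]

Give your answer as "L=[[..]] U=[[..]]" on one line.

L=[[1,0,0,0],[-1,1,0,0],[0,2,1,0],[-2,2,1,1]] U=[[-1,0,1,-1],[0,-2,2,-2],[0,0,1,2],[0,0,0,-1]]

  r1 -= -1·r0 → [0,-2,2,-2]
  r2 -= 0·r0 → [0,-4,5,-2]
  r3 -= -2·r0 → [0,-4,5,-3]
  r2 -= 2·r1 → [0,0,1,2]
  r3 -= 2·r1 → [0,0,1,1]
  r3 -= 1·r2 → [0,0,0,-1]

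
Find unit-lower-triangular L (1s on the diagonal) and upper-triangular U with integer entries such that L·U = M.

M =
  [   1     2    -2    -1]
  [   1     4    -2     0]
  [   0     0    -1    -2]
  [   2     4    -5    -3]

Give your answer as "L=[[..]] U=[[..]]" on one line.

  row1 -= 1·row0 → [0,2,0,1]
  row2 -= 0·row0 → [0,0,-1,-2]
  row3 -= 2·row0 → [0,0,-1,-1]
  row2 -= 0·row1 → [0,0,-1,-2]
  row3 -= 0·row1 → [0,0,-1,-1]
  row3 -= 1·row2 → [0,0,0,1]

L=[[1,0,0,0],[1,1,0,0],[0,0,1,0],[2,0,1,1]] U=[[1,2,-2,-1],[0,2,0,1],[0,0,-1,-2],[0,0,0,1]]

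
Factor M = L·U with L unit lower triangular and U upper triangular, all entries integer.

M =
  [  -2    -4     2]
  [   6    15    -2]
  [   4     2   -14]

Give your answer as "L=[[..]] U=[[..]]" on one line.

L=[[1,0,0],[-3,1,0],[-2,-2,1]] U=[[-2,-4,2],[0,3,4],[0,0,-2]]

  row1 -= -3·row0 → [0,3,4]
  row2 -= -2·row0 → [0,-6,-10]
  row2 -= -2·row1 → [0,0,-2]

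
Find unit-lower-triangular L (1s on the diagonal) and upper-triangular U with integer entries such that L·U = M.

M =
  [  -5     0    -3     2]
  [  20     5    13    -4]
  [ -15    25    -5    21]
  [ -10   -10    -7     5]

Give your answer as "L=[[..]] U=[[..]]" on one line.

L=[[1,0,0,0],[-4,1,0,0],[3,5,1,0],[2,-2,-1,1]] U=[[-5,0,-3,2],[0,5,1,4],[0,0,-1,-5],[0,0,0,4]]

  r1 -= -4·r0 → [0,5,1,4]
  r2 -= 3·r0 → [0,25,4,15]
  r3 -= 2·r0 → [0,-10,-1,1]
  r2 -= 5·r1 → [0,0,-1,-5]
  r3 -= -2·r1 → [0,0,1,9]
  r3 -= -1·r2 → [0,0,0,4]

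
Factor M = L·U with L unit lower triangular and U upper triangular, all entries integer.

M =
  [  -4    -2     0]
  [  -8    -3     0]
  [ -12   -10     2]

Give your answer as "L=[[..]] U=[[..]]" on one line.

  r1 -= 2·r0 → [0,1,0]
  r2 -= 3·r0 → [0,-4,2]
  r2 -= -4·r1 → [0,0,2]

L=[[1,0,0],[2,1,0],[3,-4,1]] U=[[-4,-2,0],[0,1,0],[0,0,2]]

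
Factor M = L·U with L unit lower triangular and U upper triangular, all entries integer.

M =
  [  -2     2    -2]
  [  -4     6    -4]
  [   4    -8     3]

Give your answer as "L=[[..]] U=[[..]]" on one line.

L=[[1,0,0],[2,1,0],[-2,-2,1]] U=[[-2,2,-2],[0,2,0],[0,0,-1]]

  r1 -= 2·r0 → [0,2,0]
  r2 -= -2·r0 → [0,-4,-1]
  r2 -= -2·r1 → [0,0,-1]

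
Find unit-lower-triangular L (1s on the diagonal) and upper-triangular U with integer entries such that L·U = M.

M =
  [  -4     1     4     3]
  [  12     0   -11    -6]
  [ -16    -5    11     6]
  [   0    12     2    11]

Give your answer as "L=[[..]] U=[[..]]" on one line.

L=[[1,0,0,0],[-3,1,0,0],[4,-3,1,0],[0,4,1,1]] U=[[-4,1,4,3],[0,3,1,3],[0,0,-2,3],[0,0,0,-4]]

  row1 -= -3·row0 → [0,3,1,3]
  row2 -= 4·row0 → [0,-9,-5,-6]
  row3 -= 0·row0 → [0,12,2,11]
  row2 -= -3·row1 → [0,0,-2,3]
  row3 -= 4·row1 → [0,0,-2,-1]
  row3 -= 1·row2 → [0,0,0,-4]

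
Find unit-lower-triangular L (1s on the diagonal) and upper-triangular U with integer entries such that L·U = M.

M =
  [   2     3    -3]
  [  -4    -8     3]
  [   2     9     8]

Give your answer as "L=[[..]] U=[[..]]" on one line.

L=[[1,0,0],[-2,1,0],[1,-3,1]] U=[[2,3,-3],[0,-2,-3],[0,0,2]]

  r1 -= -2·r0 → [0,-2,-3]
  r2 -= 1·r0 → [0,6,11]
  r2 -= -3·r1 → [0,0,2]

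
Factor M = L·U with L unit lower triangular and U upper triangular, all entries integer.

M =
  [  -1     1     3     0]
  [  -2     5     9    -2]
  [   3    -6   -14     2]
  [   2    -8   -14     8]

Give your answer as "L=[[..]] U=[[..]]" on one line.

  row1 -= 2·row0 → [0,3,3,-2]
  row2 -= -3·row0 → [0,-3,-5,2]
  row3 -= -2·row0 → [0,-6,-8,8]
  row2 -= -1·row1 → [0,0,-2,0]
  row3 -= -2·row1 → [0,0,-2,4]
  row3 -= 1·row2 → [0,0,0,4]

L=[[1,0,0,0],[2,1,0,0],[-3,-1,1,0],[-2,-2,1,1]] U=[[-1,1,3,0],[0,3,3,-2],[0,0,-2,0],[0,0,0,4]]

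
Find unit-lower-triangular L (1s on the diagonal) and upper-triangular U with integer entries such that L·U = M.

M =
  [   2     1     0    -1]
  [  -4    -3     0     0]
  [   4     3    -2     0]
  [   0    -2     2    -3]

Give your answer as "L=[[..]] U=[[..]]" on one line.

L=[[1,0,0,0],[-2,1,0,0],[2,-1,1,0],[0,2,-1,1]] U=[[2,1,0,-1],[0,-1,0,-2],[0,0,-2,0],[0,0,0,1]]

  row1 -= -2·row0 → [0,-1,0,-2]
  row2 -= 2·row0 → [0,1,-2,2]
  row3 -= 0·row0 → [0,-2,2,-3]
  row2 -= -1·row1 → [0,0,-2,0]
  row3 -= 2·row1 → [0,0,2,1]
  row3 -= -1·row2 → [0,0,0,1]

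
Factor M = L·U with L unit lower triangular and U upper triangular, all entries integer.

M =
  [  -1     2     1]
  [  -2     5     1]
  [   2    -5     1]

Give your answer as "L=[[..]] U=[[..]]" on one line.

  r1 -= 2·r0 → [0,1,-1]
  r2 -= -2·r0 → [0,-1,3]
  r2 -= -1·r1 → [0,0,2]

L=[[1,0,0],[2,1,0],[-2,-1,1]] U=[[-1,2,1],[0,1,-1],[0,0,2]]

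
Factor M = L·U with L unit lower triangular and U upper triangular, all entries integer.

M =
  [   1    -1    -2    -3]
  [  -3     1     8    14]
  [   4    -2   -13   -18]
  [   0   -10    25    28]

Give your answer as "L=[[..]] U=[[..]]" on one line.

L=[[1,0,0,0],[-3,1,0,0],[4,-1,1,0],[0,5,-5,1]] U=[[1,-1,-2,-3],[0,-2,2,5],[0,0,-3,-1],[0,0,0,-2]]

  row1 -= -3·row0 → [0,-2,2,5]
  row2 -= 4·row0 → [0,2,-5,-6]
  row3 -= 0·row0 → [0,-10,25,28]
  row2 -= -1·row1 → [0,0,-3,-1]
  row3 -= 5·row1 → [0,0,15,3]
  row3 -= -5·row2 → [0,0,0,-2]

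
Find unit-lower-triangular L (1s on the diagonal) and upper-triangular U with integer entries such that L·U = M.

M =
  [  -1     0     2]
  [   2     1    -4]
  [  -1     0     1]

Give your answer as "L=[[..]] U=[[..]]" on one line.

  r1 -= -2·r0 → [0,1,0]
  r2 -= 1·r0 → [0,0,-1]
  r2 -= 0·r1 → [0,0,-1]

L=[[1,0,0],[-2,1,0],[1,0,1]] U=[[-1,0,2],[0,1,0],[0,0,-1]]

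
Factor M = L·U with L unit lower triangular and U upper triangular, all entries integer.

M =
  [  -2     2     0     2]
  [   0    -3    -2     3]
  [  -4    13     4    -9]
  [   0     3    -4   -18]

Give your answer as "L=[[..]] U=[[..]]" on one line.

L=[[1,0,0,0],[0,1,0,0],[2,-3,1,0],[0,-1,3,1]] U=[[-2,2,0,2],[0,-3,-2,3],[0,0,-2,-4],[0,0,0,-3]]

  r1 -= 0·r0 → [0,-3,-2,3]
  r2 -= 2·r0 → [0,9,4,-13]
  r3 -= 0·r0 → [0,3,-4,-18]
  r2 -= -3·r1 → [0,0,-2,-4]
  r3 -= -1·r1 → [0,0,-6,-15]
  r3 -= 3·r2 → [0,0,0,-3]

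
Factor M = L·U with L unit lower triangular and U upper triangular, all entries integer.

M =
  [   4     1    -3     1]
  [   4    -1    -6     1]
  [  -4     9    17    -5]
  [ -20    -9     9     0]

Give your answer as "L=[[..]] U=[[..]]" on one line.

  r1 -= 1·r0 → [0,-2,-3,0]
  r2 -= -1·r0 → [0,10,14,-4]
  r3 -= -5·r0 → [0,-4,-6,5]
  r2 -= -5·r1 → [0,0,-1,-4]
  r3 -= 2·r1 → [0,0,0,5]
  r3 -= 0·r2 → [0,0,0,5]

L=[[1,0,0,0],[1,1,0,0],[-1,-5,1,0],[-5,2,0,1]] U=[[4,1,-3,1],[0,-2,-3,0],[0,0,-1,-4],[0,0,0,5]]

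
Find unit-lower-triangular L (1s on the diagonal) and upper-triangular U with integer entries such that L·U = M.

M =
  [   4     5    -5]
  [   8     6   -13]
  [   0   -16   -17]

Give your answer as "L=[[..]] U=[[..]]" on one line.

  R1 -= 2·R0 → [0,-4,-3]
  R2 -= 0·R0 → [0,-16,-17]
  R2 -= 4·R1 → [0,0,-5]

L=[[1,0,0],[2,1,0],[0,4,1]] U=[[4,5,-5],[0,-4,-3],[0,0,-5]]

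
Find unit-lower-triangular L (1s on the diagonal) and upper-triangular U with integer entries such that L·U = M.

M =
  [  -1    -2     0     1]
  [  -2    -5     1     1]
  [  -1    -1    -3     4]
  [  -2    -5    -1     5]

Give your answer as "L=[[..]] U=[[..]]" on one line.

  row1 -= 2·row0 → [0,-1,1,-1]
  row2 -= 1·row0 → [0,1,-3,3]
  row3 -= 2·row0 → [0,-1,-1,3]
  row2 -= -1·row1 → [0,0,-2,2]
  row3 -= 1·row1 → [0,0,-2,4]
  row3 -= 1·row2 → [0,0,0,2]

L=[[1,0,0,0],[2,1,0,0],[1,-1,1,0],[2,1,1,1]] U=[[-1,-2,0,1],[0,-1,1,-1],[0,0,-2,2],[0,0,0,2]]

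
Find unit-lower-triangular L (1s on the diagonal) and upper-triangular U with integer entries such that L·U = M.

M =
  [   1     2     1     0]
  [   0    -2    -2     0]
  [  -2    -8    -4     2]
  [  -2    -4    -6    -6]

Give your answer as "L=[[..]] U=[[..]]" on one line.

L=[[1,0,0,0],[0,1,0,0],[-2,2,1,0],[-2,0,-2,1]] U=[[1,2,1,0],[0,-2,-2,0],[0,0,2,2],[0,0,0,-2]]

  r1 -= 0·r0 → [0,-2,-2,0]
  r2 -= -2·r0 → [0,-4,-2,2]
  r3 -= -2·r0 → [0,0,-4,-6]
  r2 -= 2·r1 → [0,0,2,2]
  r3 -= 0·r1 → [0,0,-4,-6]
  r3 -= -2·r2 → [0,0,0,-2]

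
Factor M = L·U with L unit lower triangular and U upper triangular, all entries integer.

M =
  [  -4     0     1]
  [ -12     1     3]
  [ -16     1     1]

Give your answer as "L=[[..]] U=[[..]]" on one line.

  R1 -= 3·R0 → [0,1,0]
  R2 -= 4·R0 → [0,1,-3]
  R2 -= 1·R1 → [0,0,-3]

L=[[1,0,0],[3,1,0],[4,1,1]] U=[[-4,0,1],[0,1,0],[0,0,-3]]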